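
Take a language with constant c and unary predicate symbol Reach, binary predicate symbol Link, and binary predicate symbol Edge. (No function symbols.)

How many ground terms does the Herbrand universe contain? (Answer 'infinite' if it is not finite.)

1

There are no function symbols, so the only ground term is the single constant.
The Herbrand universe is {c}, finite with 1 element.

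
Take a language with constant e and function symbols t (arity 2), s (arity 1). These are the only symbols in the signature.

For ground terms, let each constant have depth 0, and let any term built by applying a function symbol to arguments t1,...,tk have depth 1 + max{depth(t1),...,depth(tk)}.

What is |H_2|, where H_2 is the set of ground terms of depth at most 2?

If N_k denotes the number of depth-≤k ground terms, the 1 constant gives N_0 = 1, and each function symbol of arity r contributes N_{k-1}^r new terms at level k: N_k = 1 + N_{k-1}^2 + N_{k-1}.
N_0 = 1
N_1 = 1 + 1^2 + 1 = 3
N_2 = 1 + 3^2 + 3 = 13

13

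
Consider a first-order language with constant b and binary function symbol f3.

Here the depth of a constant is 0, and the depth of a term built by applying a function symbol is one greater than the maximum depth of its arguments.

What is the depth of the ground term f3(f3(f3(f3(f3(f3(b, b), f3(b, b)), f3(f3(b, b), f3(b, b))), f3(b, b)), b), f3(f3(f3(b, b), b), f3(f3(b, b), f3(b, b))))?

6

depth(f3(b, b)) = 1 + max(0, 0) = 1
depth(f3(f3(b, b), f3(b, b))) = 1 + max(1, 1) = 2
depth(f3(f3(f3(b, b), f3(b, b)), f3(f3(b, b), f3(b, b)))) = 1 + max(2, 2) = 3
depth(f3(f3(f3(f3(b, b), f3(b, b)), f3(f3(b, b), f3(b, b))), f3(b, b))) = 1 + max(3, 1) = 4
depth(f3(f3(f3(f3(f3(b, b), f3(b, b)), f3(f3(b, b), f3(b, b))), f3(b, b)), b)) = 1 + max(4, 0) = 5
depth(f3(f3(b, b), b)) = 1 + max(1, 0) = 2
depth(f3(f3(f3(b, b), b), f3(f3(b, b), f3(b, b)))) = 1 + max(2, 2) = 3
depth(f3(f3(f3(f3(f3(f3(b, b), f3(b, b)), f3(f3(b, b), f3(b, b))), f3(b, b)), b), f3(f3(f3(b, b), b), f3(f3(b, b), f3(b, b))))) = 1 + max(5, 3) = 6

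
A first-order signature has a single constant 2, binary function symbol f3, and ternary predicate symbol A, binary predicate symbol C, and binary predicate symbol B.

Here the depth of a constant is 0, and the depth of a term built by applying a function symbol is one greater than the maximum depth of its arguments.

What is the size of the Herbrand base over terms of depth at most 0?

First count ground terms of depth ≤ 0.
Count level by level. With function symbols f3/2, the terms of depth ≤ k are the 1 constant together with each function applied to depth-≤(k−1) tuples, so N_k = 1 + N_{k-1}^2.
N_0 = 1
Explicitly: 2.
So |H| = 1.
Ground atoms are formed by filling each argument slot of a predicate with a term from H, so an r-ary predicate gives |H|^r atoms:
  A: 1^3 = 1;  C: 1^2 = 1;  B: 1^2 = 1
Total ground atoms: 1 + 1 + 1 = 3.

3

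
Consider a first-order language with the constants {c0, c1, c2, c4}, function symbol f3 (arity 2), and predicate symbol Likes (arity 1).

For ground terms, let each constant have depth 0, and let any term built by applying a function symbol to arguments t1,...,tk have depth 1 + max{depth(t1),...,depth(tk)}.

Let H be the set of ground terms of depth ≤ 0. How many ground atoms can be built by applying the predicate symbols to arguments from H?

First count ground terms of depth ≤ 0.
Count level by level. With function symbols f3/2, the terms of depth ≤ k are the 4 constants together with each function applied to depth-≤(k−1) tuples, so N_k = 4 + N_{k-1}^2.
N_0 = 4
So |H| = 4.
Each predicate of arity r yields |H|^r ground atoms (one per choice of an r-tuple from H):
  Likes: 4
Total ground atoms: 4.

4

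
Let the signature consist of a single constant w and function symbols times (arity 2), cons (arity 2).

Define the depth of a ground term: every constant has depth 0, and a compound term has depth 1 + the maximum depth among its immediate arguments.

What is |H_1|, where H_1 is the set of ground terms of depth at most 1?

3

Let N_k count ground terms of depth at most k. Each non-constant term of depth ≤ k is some function symbol applied to depth-≤(k−1) arguments, giving N_k = 1 + N_{k-1}^2 + N_{k-1}^2.
N_0 = 1
N_1 = 1 + 1^2 + 1^2 = 3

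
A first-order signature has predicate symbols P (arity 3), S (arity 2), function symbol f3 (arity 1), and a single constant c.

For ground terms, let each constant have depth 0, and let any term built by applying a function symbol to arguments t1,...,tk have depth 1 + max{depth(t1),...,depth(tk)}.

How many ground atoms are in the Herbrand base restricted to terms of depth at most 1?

12

First count ground terms of depth ≤ 1.
If N_k denotes the number of depth-≤k ground terms, the 1 constant gives N_0 = 1, and each function symbol of arity r contributes N_{k-1}^r new terms at level k: N_k = 1 + N_{k-1}.
N_0 = 1
N_1 = 1 + 1 = 2
Explicitly: c, f3(c).
So |H| = 2.
Ground atoms are formed by filling each argument slot of a predicate with a term from H, so an r-ary predicate gives |H|^r atoms:
  P: 2^3 = 8;  S: 2^2 = 4
Total ground atoms: 8 + 4 = 12.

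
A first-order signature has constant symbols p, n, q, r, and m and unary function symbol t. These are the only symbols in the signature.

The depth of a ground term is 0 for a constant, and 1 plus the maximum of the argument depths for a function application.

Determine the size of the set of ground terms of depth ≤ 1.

Let N_k count ground terms of depth at most k. Each non-constant term of depth ≤ k is some function symbol applied to depth-≤(k−1) arguments, giving N_k = 5 + N_{k-1}.
N_0 = 5
N_1 = 5 + 5 = 10
Explicitly: p, n, q, r, m, t(p), t(n), t(q), t(r), t(m).

10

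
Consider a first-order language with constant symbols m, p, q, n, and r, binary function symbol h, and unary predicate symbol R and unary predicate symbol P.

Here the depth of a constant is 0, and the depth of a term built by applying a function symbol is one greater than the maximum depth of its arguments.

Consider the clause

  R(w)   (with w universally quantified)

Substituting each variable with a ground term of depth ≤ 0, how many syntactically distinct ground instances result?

Ground terms of depth ≤ 0:
  Let N_k = |{terms of depth ≤ k}|. Then N_0 = 5 and N_k = 5 + N_{k-1}^2 for k ≥ 1 (one summand per function symbol, arity giving the exponent).
  N_0 = 5
  Explicitly: m, p, q, n, r.
So there are 5 ground terms available for substitution.
The body mentions the single quantified variable w; since ground terms form a free algebra, no two substitutions collapse to the same formula.
Number of ground instances = 5.

5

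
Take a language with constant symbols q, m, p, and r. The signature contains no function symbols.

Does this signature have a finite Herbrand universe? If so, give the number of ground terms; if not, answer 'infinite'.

4

There are no function symbols, so every ground term is one of the 4 constants.
The Herbrand universe is {q, m, p, r}, which is finite with 4 elements.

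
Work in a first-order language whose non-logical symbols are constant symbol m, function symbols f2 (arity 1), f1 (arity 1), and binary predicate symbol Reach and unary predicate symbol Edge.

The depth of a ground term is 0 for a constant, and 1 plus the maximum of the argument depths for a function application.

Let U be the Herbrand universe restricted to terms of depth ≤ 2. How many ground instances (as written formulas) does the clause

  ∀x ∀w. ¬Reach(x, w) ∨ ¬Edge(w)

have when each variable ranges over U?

Ground terms of depth ≤ 2:
  Write N_k for the number of ground terms of depth ≤ k. A term of depth ≤ k is either a constant or a function symbol applied to arguments of depth ≤ k−1, so N_k = 1 + N_{k-1} + N_{k-1}.
  N_0 = 1
  N_1 = 1 + 1 + 1 = 3
  N_2 = 1 + 3 + 3 = 7
So there are 7 ground terms available for substitution.
Each of x, w ranges independently over the available ground terms, and distinct assignments produce distinct instances.
Number of ground instances = 7^2 = 49.

49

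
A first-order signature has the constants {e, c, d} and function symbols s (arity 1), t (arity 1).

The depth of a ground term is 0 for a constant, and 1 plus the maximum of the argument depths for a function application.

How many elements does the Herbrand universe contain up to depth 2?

Write N_k for the number of ground terms of depth ≤ k. A term of depth ≤ k is either a constant or a function symbol applied to arguments of depth ≤ k−1, so N_k = 3 + N_{k-1} + N_{k-1}.
N_0 = 3
N_1 = 3 + 3 + 3 = 9
N_2 = 3 + 9 + 9 = 21

21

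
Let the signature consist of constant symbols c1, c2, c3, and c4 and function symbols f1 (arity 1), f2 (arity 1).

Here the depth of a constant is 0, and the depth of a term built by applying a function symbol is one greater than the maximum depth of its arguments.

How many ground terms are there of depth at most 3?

60

If N_k denotes the number of depth-≤k ground terms, the 4 constants give N_0 = 4, and each function symbol of arity r contributes N_{k-1}^r new terms at level k: N_k = 4 + N_{k-1} + N_{k-1}.
N_0 = 4
N_1 = 4 + 4 + 4 = 12
N_2 = 4 + 12 + 12 = 28
N_3 = 4 + 28 + 28 = 60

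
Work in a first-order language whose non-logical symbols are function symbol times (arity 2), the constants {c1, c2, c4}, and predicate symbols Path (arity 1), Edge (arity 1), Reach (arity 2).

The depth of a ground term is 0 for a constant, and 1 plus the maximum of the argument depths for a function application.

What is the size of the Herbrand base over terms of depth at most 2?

21903

First count ground terms of depth ≤ 2.
If N_k denotes the number of depth-≤k ground terms, the 3 constants give N_0 = 3, and each function symbol of arity r contributes N_{k-1}^r new terms at level k: N_k = 3 + N_{k-1}^2.
N_0 = 3
N_1 = 3 + 3^2 = 12
N_2 = 3 + 12^2 = 147
So |H| = 147.
For each predicate symbol, the number of ground atoms is |H| raised to its arity; summing:
  Path: 147;  Edge: 147;  Reach: 147^2 = 21609
Total ground atoms: 147 + 147 + 21609 = 21903.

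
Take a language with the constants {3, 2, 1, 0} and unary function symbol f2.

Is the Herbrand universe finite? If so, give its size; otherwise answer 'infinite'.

infinite

The signature has at least one function symbol (f2, arity 1) and at least one constant (3).
Iterating f2 gives infinitely many distinct ground terms: 3, f2(3), f2(f2(3)), ...
So the Herbrand universe is infinite.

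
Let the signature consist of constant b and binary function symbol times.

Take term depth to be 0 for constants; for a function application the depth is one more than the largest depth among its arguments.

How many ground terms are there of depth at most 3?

Count level by level. With function symbols times/2, the terms of depth ≤ k are the 1 constant together with each function applied to depth-≤(k−1) tuples, so N_k = 1 + N_{k-1}^2.
N_0 = 1
N_1 = 1 + 1^2 = 2
N_2 = 1 + 2^2 = 5
N_3 = 1 + 5^2 = 26

26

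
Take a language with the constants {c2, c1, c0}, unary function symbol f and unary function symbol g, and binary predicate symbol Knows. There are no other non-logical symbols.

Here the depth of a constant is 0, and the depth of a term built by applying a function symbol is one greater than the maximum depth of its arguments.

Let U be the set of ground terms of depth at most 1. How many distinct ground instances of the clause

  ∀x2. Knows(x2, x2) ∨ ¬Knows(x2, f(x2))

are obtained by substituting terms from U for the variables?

Ground terms of depth ≤ 1:
  Write N_k for the number of ground terms of depth ≤ k. A term of depth ≤ k is either a constant or a function symbol applied to arguments of depth ≤ k−1, so N_k = 3 + N_{k-1} + N_{k-1}.
  N_0 = 3
  N_1 = 3 + 3 + 3 = 9
  Explicitly: c2, c1, c0, f(c2), f(c1), f(c0), g(c2), g(c1), g(c0).
So there are 9 ground terms available for substitution.
The variable x2 ranges independently over the available ground terms, and distinct assignments produce distinct instances.
Number of ground instances = 9.

9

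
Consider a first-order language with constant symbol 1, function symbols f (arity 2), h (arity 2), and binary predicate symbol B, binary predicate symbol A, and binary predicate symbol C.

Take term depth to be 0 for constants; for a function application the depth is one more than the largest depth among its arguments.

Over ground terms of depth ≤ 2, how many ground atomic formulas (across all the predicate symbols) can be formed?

First count ground terms of depth ≤ 2.
Count level by level. With function symbols f/2, h/2, the terms of depth ≤ k are the 1 constant together with each function applied to depth-≤(k−1) tuples, so N_k = 1 + N_{k-1}^2 + N_{k-1}^2.
N_0 = 1
N_1 = 1 + 1^2 + 1^2 = 3
N_2 = 1 + 3^2 + 3^2 = 19
So |H| = 19.
Ground atoms are formed by filling each argument slot of a predicate with a term from H, so an r-ary predicate gives |H|^r atoms:
  B: 19^2 = 361;  A: 19^2 = 361;  C: 19^2 = 361
Total ground atoms: 361 + 361 + 361 = 1083.

1083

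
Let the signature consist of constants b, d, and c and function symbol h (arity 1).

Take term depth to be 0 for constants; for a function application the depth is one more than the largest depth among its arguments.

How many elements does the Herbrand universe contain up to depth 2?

Let N_k = |{terms of depth ≤ k}|. Then N_0 = 3 and N_k = 3 + N_{k-1} for k ≥ 1 (one summand per function symbol, arity giving the exponent).
N_0 = 3
N_1 = 3 + 3 = 6
N_2 = 3 + 6 = 9

9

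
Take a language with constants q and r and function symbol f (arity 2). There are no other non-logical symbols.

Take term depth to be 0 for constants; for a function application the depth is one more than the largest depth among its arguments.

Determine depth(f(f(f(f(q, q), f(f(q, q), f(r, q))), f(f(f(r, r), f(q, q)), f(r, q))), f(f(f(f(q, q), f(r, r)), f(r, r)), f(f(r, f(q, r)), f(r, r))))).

5

depth(f(q, q)) = 1 + max(0, 0) = 1
depth(f(r, q)) = 1 + max(0, 0) = 1
depth(f(f(q, q), f(r, q))) = 1 + max(1, 1) = 2
depth(f(f(q, q), f(f(q, q), f(r, q)))) = 1 + max(1, 2) = 3
depth(f(r, r)) = 1 + max(0, 0) = 1
depth(f(f(r, r), f(q, q))) = 1 + max(1, 1) = 2
depth(f(f(f(r, r), f(q, q)), f(r, q))) = 1 + max(2, 1) = 3
depth(f(f(f(q, q), f(f(q, q), f(r, q))), f(f(f(r, r), f(q, q)), f(r, q)))) = 1 + max(3, 3) = 4
depth(f(f(q, q), f(r, r))) = 1 + max(1, 1) = 2
depth(f(f(f(q, q), f(r, r)), f(r, r))) = 1 + max(2, 1) = 3
depth(f(q, r)) = 1 + max(0, 0) = 1
depth(f(r, f(q, r))) = 1 + max(0, 1) = 2
depth(f(f(r, f(q, r)), f(r, r))) = 1 + max(2, 1) = 3
depth(f(f(f(f(q, q), f(r, r)), f(r, r)), f(f(r, f(q, r)), f(r, r)))) = 1 + max(3, 3) = 4
depth(f(f(f(f(q, q), f(f(q, q), f(r, q))), f(f(f(r, r), f(q, q)), f(r, q))), f(f(f(f(q, q), f(r, r)), f(r, r)), f(f(r, f(q, r)), f(r, r))))) = 1 + max(4, 4) = 5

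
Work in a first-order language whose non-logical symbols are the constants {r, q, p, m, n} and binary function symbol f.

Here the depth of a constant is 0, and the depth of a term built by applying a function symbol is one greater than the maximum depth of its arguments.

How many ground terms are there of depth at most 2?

Let N_k count ground terms of depth at most k. Each non-constant term of depth ≤ k is some function symbol applied to depth-≤(k−1) arguments, giving N_k = 5 + N_{k-1}^2.
N_0 = 5
N_1 = 5 + 5^2 = 30
N_2 = 5 + 30^2 = 905

905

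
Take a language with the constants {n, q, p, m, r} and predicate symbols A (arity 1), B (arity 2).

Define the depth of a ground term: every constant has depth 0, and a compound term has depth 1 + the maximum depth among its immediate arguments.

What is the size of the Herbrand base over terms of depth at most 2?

30

First count ground terms of depth ≤ 2.
With no function symbols every ground term is a constant, so there are exactly 5 ground terms at every depth bound.
N_0 = 5
N_1 = 5
N_2 = 5
So |H| = 5.
Ground atoms are formed by filling each argument slot of a predicate with a term from H, so an r-ary predicate gives |H|^r atoms:
  A: 5;  B: 5^2 = 25
Total ground atoms: 5 + 25 = 30.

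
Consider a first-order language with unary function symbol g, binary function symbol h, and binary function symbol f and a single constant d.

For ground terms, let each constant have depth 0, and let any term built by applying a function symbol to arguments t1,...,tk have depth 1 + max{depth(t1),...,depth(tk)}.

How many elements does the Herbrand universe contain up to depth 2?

37

Write N_k for the number of ground terms of depth ≤ k. A term of depth ≤ k is either a constant or a function symbol applied to arguments of depth ≤ k−1, so N_k = 1 + N_{k-1} + N_{k-1}^2 + N_{k-1}^2.
N_0 = 1
N_1 = 1 + 1 + 1^2 + 1^2 = 4
N_2 = 1 + 4 + 4^2 + 4^2 = 37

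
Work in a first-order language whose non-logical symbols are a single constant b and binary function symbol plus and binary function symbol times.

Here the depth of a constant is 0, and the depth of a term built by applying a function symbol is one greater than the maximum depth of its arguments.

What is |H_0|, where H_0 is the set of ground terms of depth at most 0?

Let N_k count ground terms of depth at most k. Each non-constant term of depth ≤ k is some function symbol applied to depth-≤(k−1) arguments, giving N_k = 1 + N_{k-1}^2 + N_{k-1}^2.
N_0 = 1
Explicitly: b.

1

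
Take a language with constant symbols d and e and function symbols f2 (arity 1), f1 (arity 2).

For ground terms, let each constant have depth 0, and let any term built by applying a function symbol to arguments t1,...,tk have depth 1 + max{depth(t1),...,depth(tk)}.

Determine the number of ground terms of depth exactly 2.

If N_k denotes the number of depth-≤k ground terms, the 2 constants give N_0 = 2, and each function symbol of arity r contributes N_{k-1}^r new terms at level k: N_k = 2 + N_{k-1} + N_{k-1}^2.
N_0 = 2
N_1 = 2 + 2 + 2^2 = 8
N_2 = 2 + 8 + 8^2 = 74
Terms of depth exactly 2: N_2 − N_1 = 74 − 8 = 66.

66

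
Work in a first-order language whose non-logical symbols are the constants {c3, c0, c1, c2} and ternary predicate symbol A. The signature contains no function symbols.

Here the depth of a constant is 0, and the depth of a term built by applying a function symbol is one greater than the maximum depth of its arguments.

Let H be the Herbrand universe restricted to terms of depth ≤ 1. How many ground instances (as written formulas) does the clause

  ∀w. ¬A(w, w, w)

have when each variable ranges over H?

Ground terms of depth ≤ 1:
  With no function symbols every ground term is a constant, so there are exactly 4 ground terms at every depth bound.
  N_0 = 4
  N_1 = 4
  Explicitly: c3, c0, c1, c2.
So there are 4 ground terms available for substitution.
There is 1 variable to instantiate (w),  occurring in at least one literal, so different choices give different ground instances.
Number of ground instances = 4.

4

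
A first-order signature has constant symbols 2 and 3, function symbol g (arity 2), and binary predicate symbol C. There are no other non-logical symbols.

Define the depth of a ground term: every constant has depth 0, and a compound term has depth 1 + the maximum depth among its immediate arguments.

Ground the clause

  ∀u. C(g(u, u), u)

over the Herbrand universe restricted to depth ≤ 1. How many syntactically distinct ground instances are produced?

Ground terms of depth ≤ 1:
  Write N_k for the number of ground terms of depth ≤ k. A term of depth ≤ k is either a constant or a function symbol applied to arguments of depth ≤ k−1, so N_k = 2 + N_{k-1}^2.
  N_0 = 2
  N_1 = 2 + 2^2 = 6
  Explicitly: 2, 3, g(2, 2), g(2, 3), g(3, 2), g(3, 3).
So there are 6 ground terms available for substitution.
The clause has 1 distinct variable (u), which appears in the body. In the free term algebra distinct substitutions yield syntactically distinct ground instances.
Number of ground instances = 6.

6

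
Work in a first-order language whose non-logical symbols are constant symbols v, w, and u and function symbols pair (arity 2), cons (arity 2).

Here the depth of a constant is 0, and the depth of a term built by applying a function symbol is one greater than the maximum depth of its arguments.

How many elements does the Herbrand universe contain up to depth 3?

Let N_k count ground terms of depth at most k. Each non-constant term of depth ≤ k is some function symbol applied to depth-≤(k−1) arguments, giving N_k = 3 + N_{k-1}^2 + N_{k-1}^2.
N_0 = 3
N_1 = 3 + 3^2 + 3^2 = 21
N_2 = 3 + 21^2 + 21^2 = 885
N_3 = 3 + 885^2 + 885^2 = 1566453

1566453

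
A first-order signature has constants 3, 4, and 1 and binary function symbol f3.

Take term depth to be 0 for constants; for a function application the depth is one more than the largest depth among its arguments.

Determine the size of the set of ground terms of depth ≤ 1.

Let N_k = |{terms of depth ≤ k}|. Then N_0 = 3 and N_k = 3 + N_{k-1}^2 for k ≥ 1 (one summand per function symbol, arity giving the exponent).
N_0 = 3
N_1 = 3 + 3^2 = 12
Explicitly: 3, 4, 1, f3(3, 3), f3(3, 4), f3(3, 1), f3(4, 3), f3(4, 4), f3(4, 1), f3(1, 3), f3(1, 4), f3(1, 1).

12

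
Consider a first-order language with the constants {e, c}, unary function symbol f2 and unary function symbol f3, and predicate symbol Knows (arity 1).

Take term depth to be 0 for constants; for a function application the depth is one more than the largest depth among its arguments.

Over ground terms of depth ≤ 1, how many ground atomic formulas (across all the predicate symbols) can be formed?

6

First count ground terms of depth ≤ 1.
Count level by level. With function symbols f2/1, f3/1, the terms of depth ≤ k are the 2 constants together with each function applied to depth-≤(k−1) tuples, so N_k = 2 + N_{k-1} + N_{k-1}.
N_0 = 2
N_1 = 2 + 2 + 2 = 6
Explicitly: e, c, f2(e), f2(c), f3(e), f3(c).
So |H| = 6.
Each predicate of arity r yields |H|^r ground atoms (one per choice of an r-tuple from H):
  Knows: 6
Total ground atoms: 6.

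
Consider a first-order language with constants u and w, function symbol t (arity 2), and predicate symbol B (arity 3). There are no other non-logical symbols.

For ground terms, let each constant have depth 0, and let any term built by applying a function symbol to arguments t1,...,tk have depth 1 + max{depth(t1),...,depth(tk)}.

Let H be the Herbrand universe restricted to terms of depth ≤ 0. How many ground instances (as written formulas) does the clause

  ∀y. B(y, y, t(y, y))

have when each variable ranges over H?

2

Ground terms of depth ≤ 0:
  If N_k denotes the number of depth-≤k ground terms, the 2 constants give N_0 = 2, and each function symbol of arity r contributes N_{k-1}^r new terms at level k: N_k = 2 + N_{k-1}^2.
  N_0 = 2
So there are 2 ground terms available for substitution.
The body mentions the single quantified variable y; since ground terms form a free algebra, no two substitutions collapse to the same formula.
Number of ground instances = 2.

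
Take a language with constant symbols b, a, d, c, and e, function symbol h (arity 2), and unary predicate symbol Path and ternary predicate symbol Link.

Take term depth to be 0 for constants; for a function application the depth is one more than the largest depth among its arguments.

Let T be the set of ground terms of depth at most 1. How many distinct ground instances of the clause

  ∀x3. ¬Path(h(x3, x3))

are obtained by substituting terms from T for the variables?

Ground terms of depth ≤ 1:
  Count level by level. With function symbols h/2, the terms of depth ≤ k are the 5 constants together with each function applied to depth-≤(k−1) tuples, so N_k = 5 + N_{k-1}^2.
  N_0 = 5
  N_1 = 5 + 5^2 = 30
So there are 30 ground terms available for substitution.
The body mentions the single quantified variable x3; since ground terms form a free algebra, no two substitutions collapse to the same formula.
Number of ground instances = 30.

30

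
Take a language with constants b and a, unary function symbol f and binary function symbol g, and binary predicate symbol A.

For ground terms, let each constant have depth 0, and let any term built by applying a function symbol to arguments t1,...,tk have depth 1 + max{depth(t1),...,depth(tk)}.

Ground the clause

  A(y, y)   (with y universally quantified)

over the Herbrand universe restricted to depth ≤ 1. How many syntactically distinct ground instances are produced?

8

Ground terms of depth ≤ 1:
  Let N_k = |{terms of depth ≤ k}|. Then N_0 = 2 and N_k = 2 + N_{k-1} + N_{k-1}^2 for k ≥ 1 (one summand per function symbol, arity giving the exponent).
  N_0 = 2
  N_1 = 2 + 2 + 2^2 = 8
So there are 8 ground terms available for substitution.
The body mentions the single quantified variable y; since ground terms form a free algebra, no two substitutions collapse to the same formula.
Number of ground instances = 8.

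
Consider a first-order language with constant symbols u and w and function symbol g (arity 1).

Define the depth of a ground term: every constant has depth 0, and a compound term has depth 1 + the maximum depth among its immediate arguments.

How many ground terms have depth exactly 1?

2

Let N_k count ground terms of depth at most k. Each non-constant term of depth ≤ k is some function symbol applied to depth-≤(k−1) arguments, giving N_k = 2 + N_{k-1}.
N_0 = 2
N_1 = 2 + 2 = 4
Terms of depth exactly 1: N_1 − N_0 = 4 − 2 = 2.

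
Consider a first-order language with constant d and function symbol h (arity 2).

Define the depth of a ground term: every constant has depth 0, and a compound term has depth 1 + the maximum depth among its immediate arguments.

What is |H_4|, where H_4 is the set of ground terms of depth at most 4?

Count level by level. With function symbols h/2, the terms of depth ≤ k are the 1 constant together with each function applied to depth-≤(k−1) tuples, so N_k = 1 + N_{k-1}^2.
N_0 = 1
N_1 = 1 + 1^2 = 2
N_2 = 1 + 2^2 = 5
N_3 = 1 + 5^2 = 26
N_4 = 1 + 26^2 = 677

677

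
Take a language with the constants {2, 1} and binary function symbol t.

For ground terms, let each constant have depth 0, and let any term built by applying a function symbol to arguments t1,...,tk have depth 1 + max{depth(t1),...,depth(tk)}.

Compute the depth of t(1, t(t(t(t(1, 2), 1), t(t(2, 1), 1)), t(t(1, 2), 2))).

depth(t(1, 2)) = 1 + max(0, 0) = 1
depth(t(t(1, 2), 1)) = 1 + max(1, 0) = 2
depth(t(2, 1)) = 1 + max(0, 0) = 1
depth(t(t(2, 1), 1)) = 1 + max(1, 0) = 2
depth(t(t(t(1, 2), 1), t(t(2, 1), 1))) = 1 + max(2, 2) = 3
depth(t(t(1, 2), 2)) = 1 + max(1, 0) = 2
depth(t(t(t(t(1, 2), 1), t(t(2, 1), 1)), t(t(1, 2), 2))) = 1 + max(3, 2) = 4
depth(t(1, t(t(t(t(1, 2), 1), t(t(2, 1), 1)), t(t(1, 2), 2)))) = 1 + max(0, 4) = 5

5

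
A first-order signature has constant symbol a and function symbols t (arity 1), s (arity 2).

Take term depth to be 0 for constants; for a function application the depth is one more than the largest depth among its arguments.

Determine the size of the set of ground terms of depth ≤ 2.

If N_k denotes the number of depth-≤k ground terms, the 1 constant gives N_0 = 1, and each function symbol of arity r contributes N_{k-1}^r new terms at level k: N_k = 1 + N_{k-1} + N_{k-1}^2.
N_0 = 1
N_1 = 1 + 1 + 1^2 = 3
N_2 = 1 + 3 + 3^2 = 13

13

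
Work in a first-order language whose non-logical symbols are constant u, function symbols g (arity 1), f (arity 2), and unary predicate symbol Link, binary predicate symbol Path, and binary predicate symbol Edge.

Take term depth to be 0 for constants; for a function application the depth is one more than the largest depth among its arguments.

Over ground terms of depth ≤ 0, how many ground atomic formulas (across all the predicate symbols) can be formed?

3

First count ground terms of depth ≤ 0.
If N_k denotes the number of depth-≤k ground terms, the 1 constant gives N_0 = 1, and each function symbol of arity r contributes N_{k-1}^r new terms at level k: N_k = 1 + N_{k-1} + N_{k-1}^2.
N_0 = 1
Explicitly: u.
So |H| = 1.
For each predicate symbol, the number of ground atoms is |H| raised to its arity; summing:
  Link: 1;  Path: 1^2 = 1;  Edge: 1^2 = 1
Total ground atoms: 1 + 1 + 1 = 3.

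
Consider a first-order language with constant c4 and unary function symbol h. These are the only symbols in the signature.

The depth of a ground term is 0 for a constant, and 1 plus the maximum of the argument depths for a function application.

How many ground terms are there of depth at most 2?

Let N_k count ground terms of depth at most k. Each non-constant term of depth ≤ k is some function symbol applied to depth-≤(k−1) arguments, giving N_k = 1 + N_{k-1}.
N_0 = 1
N_1 = 1 + 1 = 2
N_2 = 1 + 2 = 3
Explicitly: c4, h(c4), h(h(c4)).

3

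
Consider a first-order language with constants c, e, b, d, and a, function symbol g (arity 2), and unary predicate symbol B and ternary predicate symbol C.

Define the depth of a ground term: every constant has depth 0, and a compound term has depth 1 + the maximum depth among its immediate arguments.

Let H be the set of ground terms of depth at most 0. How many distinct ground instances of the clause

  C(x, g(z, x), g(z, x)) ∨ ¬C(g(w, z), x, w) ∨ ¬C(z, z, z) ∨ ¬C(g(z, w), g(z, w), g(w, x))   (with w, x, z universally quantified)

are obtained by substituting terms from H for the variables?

125

Ground terms of depth ≤ 0:
  Write N_k for the number of ground terms of depth ≤ k. A term of depth ≤ k is either a constant or a function symbol applied to arguments of depth ≤ k−1, so N_k = 5 + N_{k-1}^2.
  N_0 = 5
So there are 5 ground terms available for substitution.
There are 3 variables to instantiate (w, x, z), each occurring in at least one literal, so different choices give different ground instances.
Number of ground instances = 5^3 = 125.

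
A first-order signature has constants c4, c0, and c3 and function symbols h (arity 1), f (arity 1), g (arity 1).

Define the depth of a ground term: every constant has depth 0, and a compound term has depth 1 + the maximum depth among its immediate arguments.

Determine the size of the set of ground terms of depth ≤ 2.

39

Write N_k for the number of ground terms of depth ≤ k. A term of depth ≤ k is either a constant or a function symbol applied to arguments of depth ≤ k−1, so N_k = 3 + N_{k-1} + N_{k-1} + N_{k-1}.
N_0 = 3
N_1 = 3 + 3 + 3 + 3 = 12
N_2 = 3 + 12 + 12 + 12 = 39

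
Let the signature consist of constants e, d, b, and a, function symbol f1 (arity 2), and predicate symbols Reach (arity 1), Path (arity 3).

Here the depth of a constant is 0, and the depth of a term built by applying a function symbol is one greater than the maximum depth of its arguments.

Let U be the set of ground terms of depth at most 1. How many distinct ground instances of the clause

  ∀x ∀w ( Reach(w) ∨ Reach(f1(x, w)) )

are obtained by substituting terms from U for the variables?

Ground terms of depth ≤ 1:
  Let N_k count ground terms of depth at most k. Each non-constant term of depth ≤ k is some function symbol applied to depth-≤(k−1) arguments, giving N_k = 4 + N_{k-1}^2.
  N_0 = 4
  N_1 = 4 + 4^2 = 20
So there are 20 ground terms available for substitution.
Each of x, w ranges independently over the available ground terms, and distinct assignments produce distinct instances.
Number of ground instances = 20^2 = 400.

400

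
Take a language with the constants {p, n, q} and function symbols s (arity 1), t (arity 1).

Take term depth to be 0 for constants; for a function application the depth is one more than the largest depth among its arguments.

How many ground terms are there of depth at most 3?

45

Let N_k = |{terms of depth ≤ k}|. Then N_0 = 3 and N_k = 3 + N_{k-1} + N_{k-1} for k ≥ 1 (one summand per function symbol, arity giving the exponent).
N_0 = 3
N_1 = 3 + 3 + 3 = 9
N_2 = 3 + 9 + 9 = 21
N_3 = 3 + 21 + 21 = 45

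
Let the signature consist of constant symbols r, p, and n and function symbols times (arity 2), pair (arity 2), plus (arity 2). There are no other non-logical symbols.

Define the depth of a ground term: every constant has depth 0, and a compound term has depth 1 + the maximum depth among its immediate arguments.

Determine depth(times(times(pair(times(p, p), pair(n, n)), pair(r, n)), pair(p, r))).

depth(times(p, p)) = 1 + max(0, 0) = 1
depth(pair(n, n)) = 1 + max(0, 0) = 1
depth(pair(times(p, p), pair(n, n))) = 1 + max(1, 1) = 2
depth(pair(r, n)) = 1 + max(0, 0) = 1
depth(times(pair(times(p, p), pair(n, n)), pair(r, n))) = 1 + max(2, 1) = 3
depth(pair(p, r)) = 1 + max(0, 0) = 1
depth(times(times(pair(times(p, p), pair(n, n)), pair(r, n)), pair(p, r))) = 1 + max(3, 1) = 4

4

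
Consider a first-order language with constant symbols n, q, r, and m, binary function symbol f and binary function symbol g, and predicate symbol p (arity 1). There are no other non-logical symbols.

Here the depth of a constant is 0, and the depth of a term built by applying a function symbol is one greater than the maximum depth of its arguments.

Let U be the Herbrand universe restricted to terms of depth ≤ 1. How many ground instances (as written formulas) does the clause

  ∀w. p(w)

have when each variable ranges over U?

Ground terms of depth ≤ 1:
  If N_k denotes the number of depth-≤k ground terms, the 4 constants give N_0 = 4, and each function symbol of arity r contributes N_{k-1}^r new terms at level k: N_k = 4 + N_{k-1}^2 + N_{k-1}^2.
  N_0 = 4
  N_1 = 4 + 4^2 + 4^2 = 36
So there are 36 ground terms available for substitution.
The variable w ranges independently over the available ground terms, and distinct assignments produce distinct instances.
Number of ground instances = 36.

36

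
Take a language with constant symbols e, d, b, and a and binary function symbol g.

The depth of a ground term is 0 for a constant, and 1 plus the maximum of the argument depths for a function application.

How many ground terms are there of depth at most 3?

163220

If N_k denotes the number of depth-≤k ground terms, the 4 constants give N_0 = 4, and each function symbol of arity r contributes N_{k-1}^r new terms at level k: N_k = 4 + N_{k-1}^2.
N_0 = 4
N_1 = 4 + 4^2 = 20
N_2 = 4 + 20^2 = 404
N_3 = 4 + 404^2 = 163220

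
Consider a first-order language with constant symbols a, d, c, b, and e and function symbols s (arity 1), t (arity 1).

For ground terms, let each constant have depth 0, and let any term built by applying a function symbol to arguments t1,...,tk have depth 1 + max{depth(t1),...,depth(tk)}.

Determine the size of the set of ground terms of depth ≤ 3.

Count level by level. With function symbols s/1, t/1, the terms of depth ≤ k are the 5 constants together with each function applied to depth-≤(k−1) tuples, so N_k = 5 + N_{k-1} + N_{k-1}.
N_0 = 5
N_1 = 5 + 5 + 5 = 15
N_2 = 5 + 15 + 15 = 35
N_3 = 5 + 35 + 35 = 75

75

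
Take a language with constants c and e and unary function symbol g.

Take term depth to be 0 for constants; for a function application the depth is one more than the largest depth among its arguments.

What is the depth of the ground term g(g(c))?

depth(g(c)) = 1 + depth(c) = 1 + 0 = 1
depth(g(g(c))) = 1 + depth(g(c)) = 1 + 1 = 2

2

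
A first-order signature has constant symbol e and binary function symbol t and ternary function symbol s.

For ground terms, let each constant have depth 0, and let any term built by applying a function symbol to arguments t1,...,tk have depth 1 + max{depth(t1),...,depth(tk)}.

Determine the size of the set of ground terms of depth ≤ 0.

1

Let N_k count ground terms of depth at most k. Each non-constant term of depth ≤ k is some function symbol applied to depth-≤(k−1) arguments, giving N_k = 1 + N_{k-1}^2 + N_{k-1}^3.
N_0 = 1
Explicitly: e.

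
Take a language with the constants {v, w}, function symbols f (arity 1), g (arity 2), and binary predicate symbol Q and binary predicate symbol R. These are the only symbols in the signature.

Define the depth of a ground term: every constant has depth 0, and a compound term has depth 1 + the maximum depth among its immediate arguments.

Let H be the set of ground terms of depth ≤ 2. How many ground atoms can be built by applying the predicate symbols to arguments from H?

First count ground terms of depth ≤ 2.
Let N_k = |{terms of depth ≤ k}|. Then N_0 = 2 and N_k = 2 + N_{k-1} + N_{k-1}^2 for k ≥ 1 (one summand per function symbol, arity giving the exponent).
N_0 = 2
N_1 = 2 + 2 + 2^2 = 8
N_2 = 2 + 8 + 8^2 = 74
So |H| = 74.
For each predicate symbol, the number of ground atoms is |H| raised to its arity; summing:
  Q: 74^2 = 5476;  R: 74^2 = 5476
Total ground atoms: 5476 + 5476 = 10952.

10952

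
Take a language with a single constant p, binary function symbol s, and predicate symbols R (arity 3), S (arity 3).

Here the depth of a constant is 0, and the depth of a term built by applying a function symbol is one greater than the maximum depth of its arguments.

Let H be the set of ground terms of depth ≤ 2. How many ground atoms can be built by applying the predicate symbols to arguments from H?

250

First count ground terms of depth ≤ 2.
Count level by level. With function symbols s/2, the terms of depth ≤ k are the 1 constant together with each function applied to depth-≤(k−1) tuples, so N_k = 1 + N_{k-1}^2.
N_0 = 1
N_1 = 1 + 1^2 = 2
N_2 = 1 + 2^2 = 5
So |H| = 5.
A ground atom is a predicate applied to a tuple of terms from H, so the count is the sum over predicates of |H|^arity:
  R: 5^3 = 125;  S: 5^3 = 125
Total ground atoms: 125 + 125 = 250.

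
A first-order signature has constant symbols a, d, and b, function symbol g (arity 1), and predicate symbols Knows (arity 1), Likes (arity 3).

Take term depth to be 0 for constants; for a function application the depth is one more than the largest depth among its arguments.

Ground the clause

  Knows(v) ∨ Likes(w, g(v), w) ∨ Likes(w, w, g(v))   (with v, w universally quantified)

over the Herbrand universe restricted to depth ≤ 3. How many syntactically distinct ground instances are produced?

Ground terms of depth ≤ 3:
  Let N_k = |{terms of depth ≤ k}|. Then N_0 = 3 and N_k = 3 + N_{k-1} for k ≥ 1 (one summand per function symbol, arity giving the exponent).
  N_0 = 3
  N_1 = 3 + 3 = 6
  N_2 = 3 + 6 = 9
  N_3 = 3 + 9 = 12
So there are 12 ground terms available for substitution.
There are 2 variables to instantiate (v, w), each occurring in at least one literal, so different choices give different ground instances.
Number of ground instances = 12^2 = 144.

144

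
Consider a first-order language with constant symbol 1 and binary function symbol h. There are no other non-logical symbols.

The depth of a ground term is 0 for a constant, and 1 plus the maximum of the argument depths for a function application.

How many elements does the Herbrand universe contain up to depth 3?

Write N_k for the number of ground terms of depth ≤ k. A term of depth ≤ k is either a constant or a function symbol applied to arguments of depth ≤ k−1, so N_k = 1 + N_{k-1}^2.
N_0 = 1
N_1 = 1 + 1^2 = 2
N_2 = 1 + 2^2 = 5
N_3 = 1 + 5^2 = 26

26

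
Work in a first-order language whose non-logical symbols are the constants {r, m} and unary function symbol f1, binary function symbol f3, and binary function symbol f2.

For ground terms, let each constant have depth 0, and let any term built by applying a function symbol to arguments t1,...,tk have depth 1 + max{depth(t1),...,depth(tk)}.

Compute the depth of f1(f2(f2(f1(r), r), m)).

depth(f1(r)) = 1 + depth(r) = 1 + 0 = 1
depth(f2(f1(r), r)) = 1 + max(1, 0) = 2
depth(f2(f2(f1(r), r), m)) = 1 + max(2, 0) = 3
depth(f1(f2(f2(f1(r), r), m))) = 1 + depth(f2(f2(f1(r), r), m)) = 1 + 3 = 4

4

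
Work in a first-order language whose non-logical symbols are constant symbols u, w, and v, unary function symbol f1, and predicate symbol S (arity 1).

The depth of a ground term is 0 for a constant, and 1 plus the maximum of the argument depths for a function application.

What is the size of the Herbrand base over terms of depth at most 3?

First count ground terms of depth ≤ 3.
Let N_k = |{terms of depth ≤ k}|. Then N_0 = 3 and N_k = 3 + N_{k-1} for k ≥ 1 (one summand per function symbol, arity giving the exponent).
N_0 = 3
N_1 = 3 + 3 = 6
N_2 = 3 + 6 = 9
N_3 = 3 + 9 = 12
So |H| = 12.
For each predicate symbol, the number of ground atoms is |H| raised to its arity; summing:
  S: 12
Total ground atoms: 12.

12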